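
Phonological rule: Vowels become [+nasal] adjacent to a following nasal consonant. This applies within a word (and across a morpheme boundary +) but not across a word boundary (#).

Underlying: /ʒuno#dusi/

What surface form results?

[ʒũno#dusi]

/u/ before nasal /n/ → [ũ]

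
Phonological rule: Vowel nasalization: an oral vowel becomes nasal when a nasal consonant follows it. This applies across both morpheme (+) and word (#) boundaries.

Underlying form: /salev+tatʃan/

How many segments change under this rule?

/a/ before nasal /n/ → [ã]
1 segment changes.

1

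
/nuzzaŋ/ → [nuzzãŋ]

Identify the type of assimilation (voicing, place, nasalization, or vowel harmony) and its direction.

nasalization, regressive

/a/→[ã].
Each target copies a feature from the following segment, so the direction is regressive.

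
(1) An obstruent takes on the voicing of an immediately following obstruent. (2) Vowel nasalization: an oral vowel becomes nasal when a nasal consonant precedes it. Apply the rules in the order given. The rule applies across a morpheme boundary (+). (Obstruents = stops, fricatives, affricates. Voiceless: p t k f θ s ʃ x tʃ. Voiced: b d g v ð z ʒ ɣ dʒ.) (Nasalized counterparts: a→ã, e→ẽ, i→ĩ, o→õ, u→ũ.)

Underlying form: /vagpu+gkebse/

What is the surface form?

[vakpu+kkepse]

Rule 1: /g/ before /p/ (voiceless) → [k]
Rule 1: /g/ before /k/ (voiceless) → [k]
Rule 1: /b/ before /s/ (voiceless) → [p]
After rule 1: vakpu+kkepse
Rule 2: no segment meets the rule's conditions; no change.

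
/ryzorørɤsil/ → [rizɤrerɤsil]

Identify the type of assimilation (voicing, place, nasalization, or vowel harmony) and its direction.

/y/→[i] /o/→[ɤ] /ø/→[e].
Vowels agree with the last vowel, so the harmony is regressive.

vowel harmony, regressive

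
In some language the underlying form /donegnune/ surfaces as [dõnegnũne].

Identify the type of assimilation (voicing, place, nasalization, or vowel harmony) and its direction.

nasalization, regressive

/o/→[õ] /u/→[ũ].
Each target copies a feature from the following segment, so the direction is regressive.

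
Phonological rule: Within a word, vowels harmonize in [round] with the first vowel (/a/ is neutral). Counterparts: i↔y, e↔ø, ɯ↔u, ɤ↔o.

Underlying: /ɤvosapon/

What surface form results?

[ɤvɤsapɤn]

/o/ harmonizes with /ɤ/ ([-round]) → [ɤ]
/o/ harmonizes with /ɤ/ ([-round]) → [ɤ]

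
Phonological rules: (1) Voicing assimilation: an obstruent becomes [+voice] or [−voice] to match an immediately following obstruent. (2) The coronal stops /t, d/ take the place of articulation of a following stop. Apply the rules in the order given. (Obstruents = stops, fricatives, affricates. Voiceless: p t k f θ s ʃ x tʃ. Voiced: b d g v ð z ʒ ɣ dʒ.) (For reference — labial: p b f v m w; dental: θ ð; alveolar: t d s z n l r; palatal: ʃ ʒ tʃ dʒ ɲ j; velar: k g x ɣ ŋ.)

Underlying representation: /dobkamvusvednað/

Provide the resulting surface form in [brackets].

[dopkamvuzvednað]

Rule 1: /b/ before /k/ (voiceless) → [p]
Rule 1: /s/ before /v/ (voiced) → [z]
After rule 1: dopkamvuzvednað
Rule 2: no segment meets the rule's conditions; no change.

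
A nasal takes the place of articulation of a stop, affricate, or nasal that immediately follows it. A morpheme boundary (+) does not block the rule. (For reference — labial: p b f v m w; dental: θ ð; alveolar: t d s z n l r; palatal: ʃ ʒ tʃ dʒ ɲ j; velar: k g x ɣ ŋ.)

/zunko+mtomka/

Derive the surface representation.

[zuŋko+ntoŋka]

/n/ before /k/ (velar) → [ŋ]
/m/ before /t/ (alveolar) → [n]
/m/ before /k/ (velar) → [ŋ]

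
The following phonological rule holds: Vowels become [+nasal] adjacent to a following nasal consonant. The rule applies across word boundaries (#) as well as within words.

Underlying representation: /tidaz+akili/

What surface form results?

[tidaz+akili]

no segment meets the rule's conditions; no change.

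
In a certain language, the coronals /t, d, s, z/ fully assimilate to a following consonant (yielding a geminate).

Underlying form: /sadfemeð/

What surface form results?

/d/ before /f/ → [f] (total assimilation)

[saffemeð]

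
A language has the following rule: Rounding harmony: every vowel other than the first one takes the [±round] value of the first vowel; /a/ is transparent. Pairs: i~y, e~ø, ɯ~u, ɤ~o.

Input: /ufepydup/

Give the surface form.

/e/ harmonizes with /u/ ([+round]) → [ø]

[uføpydup]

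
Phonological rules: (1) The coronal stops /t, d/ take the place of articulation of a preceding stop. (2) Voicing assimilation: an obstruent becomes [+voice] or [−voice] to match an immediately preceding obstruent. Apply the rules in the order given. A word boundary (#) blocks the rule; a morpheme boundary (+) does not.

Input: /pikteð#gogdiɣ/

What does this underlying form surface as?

[pikkeð#goggiɣ]

Rule 1: /t/ after /k/ (velar) → [k]
Rule 1: /d/ after /g/ (velar) → [g]
After rule 1: pikkeð#goggiɣ
Rule 2: no segment meets the rule's conditions; no change.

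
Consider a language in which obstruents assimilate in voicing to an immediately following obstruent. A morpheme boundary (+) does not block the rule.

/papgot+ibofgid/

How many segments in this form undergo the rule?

/p/ before /g/ (voiced) → [b]
/f/ before /g/ (voiced) → [v]
2 segments change.

2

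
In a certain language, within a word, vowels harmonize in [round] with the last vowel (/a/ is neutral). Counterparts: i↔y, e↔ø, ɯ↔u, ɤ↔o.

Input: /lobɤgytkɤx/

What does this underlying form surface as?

/o/ harmonizes with /ɤ/ ([-round]) → [ɤ]
/y/ harmonizes with /ɤ/ ([-round]) → [i]

[lɤbɤgitkɤx]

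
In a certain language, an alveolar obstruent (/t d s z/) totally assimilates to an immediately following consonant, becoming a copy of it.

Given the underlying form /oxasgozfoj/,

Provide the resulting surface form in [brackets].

/s/ before /g/ → [g] (total assimilation)
/z/ before /f/ → [f] (total assimilation)

[oxaggoffoj]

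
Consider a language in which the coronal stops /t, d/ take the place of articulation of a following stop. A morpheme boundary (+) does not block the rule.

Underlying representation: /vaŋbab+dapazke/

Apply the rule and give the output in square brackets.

[vaŋbab+dapazke]

no segment meets the rule's conditions; no change.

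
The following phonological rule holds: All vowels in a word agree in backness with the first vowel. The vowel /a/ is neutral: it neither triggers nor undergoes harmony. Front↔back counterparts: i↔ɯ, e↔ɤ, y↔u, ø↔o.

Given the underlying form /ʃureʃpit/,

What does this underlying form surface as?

[ʃurɤʃpɯt]

/e/ harmonizes with /u/ ([+back]) → [ɤ]
/i/ harmonizes with /u/ ([+back]) → [ɯ]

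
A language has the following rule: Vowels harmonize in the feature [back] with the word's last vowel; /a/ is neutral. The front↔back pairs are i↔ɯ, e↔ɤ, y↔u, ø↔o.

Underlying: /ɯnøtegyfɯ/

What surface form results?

/ø/ harmonizes with /ɯ/ ([+back]) → [o]
/e/ harmonizes with /ɯ/ ([+back]) → [ɤ]
/y/ harmonizes with /ɯ/ ([+back]) → [u]

[ɯnotɤgufɯ]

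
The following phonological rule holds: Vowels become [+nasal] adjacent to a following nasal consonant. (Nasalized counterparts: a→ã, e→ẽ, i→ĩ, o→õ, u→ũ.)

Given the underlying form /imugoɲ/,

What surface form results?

/i/ before nasal /m/ → [ĩ]
/o/ before nasal /ɲ/ → [õ]

[ĩmugõɲ]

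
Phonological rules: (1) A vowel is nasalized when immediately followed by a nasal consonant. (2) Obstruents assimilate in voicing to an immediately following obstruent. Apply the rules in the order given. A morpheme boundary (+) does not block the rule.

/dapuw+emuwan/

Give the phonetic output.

Rule 1: /e/ before nasal /m/ → [ẽ]
Rule 1: /a/ before nasal /n/ → [ã]
After rule 1: dapuw+ẽmuwãn
Rule 2: no segment meets the rule's conditions; no change.

[dapuw+ẽmuwãn]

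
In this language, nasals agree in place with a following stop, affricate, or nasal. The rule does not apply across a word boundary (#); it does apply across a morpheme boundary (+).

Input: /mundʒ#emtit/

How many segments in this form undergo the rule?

2

/n/ before /dʒ/ (palatal) → [ɲ]
/m/ before /t/ (alveolar) → [n]
2 segments change.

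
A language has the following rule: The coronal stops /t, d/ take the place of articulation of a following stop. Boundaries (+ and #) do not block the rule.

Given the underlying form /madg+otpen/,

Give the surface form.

/d/ before /g/ (velar) → [g]
/t/ before /p/ (labial) → [p]

[magg+oppen]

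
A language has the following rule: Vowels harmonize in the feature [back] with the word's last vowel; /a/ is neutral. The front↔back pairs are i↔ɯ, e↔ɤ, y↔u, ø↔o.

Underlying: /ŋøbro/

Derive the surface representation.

[ŋobro]

/ø/ harmonizes with /o/ ([+back]) → [o]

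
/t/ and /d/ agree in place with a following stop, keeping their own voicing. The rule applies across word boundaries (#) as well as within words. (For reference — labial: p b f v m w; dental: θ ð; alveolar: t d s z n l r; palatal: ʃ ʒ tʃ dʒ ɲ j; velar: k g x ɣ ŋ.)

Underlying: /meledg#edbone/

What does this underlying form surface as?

/d/ before /g/ (velar) → [g]
/d/ before /b/ (labial) → [b]

[melegg#ebbone]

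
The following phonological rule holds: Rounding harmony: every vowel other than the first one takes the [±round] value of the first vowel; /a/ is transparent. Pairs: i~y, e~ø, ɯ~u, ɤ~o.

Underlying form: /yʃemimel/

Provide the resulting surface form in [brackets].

[yʃømymøl]

/e/ harmonizes with /y/ ([+round]) → [ø]
/i/ harmonizes with /y/ ([+round]) → [y]
/e/ harmonizes with /y/ ([+round]) → [ø]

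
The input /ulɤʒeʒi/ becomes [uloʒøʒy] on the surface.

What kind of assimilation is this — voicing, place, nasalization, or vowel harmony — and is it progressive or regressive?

vowel harmony, progressive

/ɤ/→[o] /e/→[ø] /i/→[y].
Vowels agree with the first vowel, so the harmony is progressive.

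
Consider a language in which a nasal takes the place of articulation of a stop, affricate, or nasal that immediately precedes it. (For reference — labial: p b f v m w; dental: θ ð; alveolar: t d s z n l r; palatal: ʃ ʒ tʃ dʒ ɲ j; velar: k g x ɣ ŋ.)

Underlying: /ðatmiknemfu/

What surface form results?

[ðatnikŋemfu]

/m/ after /t/ (alveolar) → [n]
/n/ after /k/ (velar) → [ŋ]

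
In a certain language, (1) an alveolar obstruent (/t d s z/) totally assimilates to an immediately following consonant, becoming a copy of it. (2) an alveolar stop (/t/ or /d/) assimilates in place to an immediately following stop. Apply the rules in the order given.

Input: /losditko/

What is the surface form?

Rule 1: /s/ before /d/ → [d] (total assimilation)
Rule 1: /t/ before /k/ → [k] (total assimilation)
After rule 1: loddikko
Rule 2: no segment meets the rule's conditions; no change.

[loddikko]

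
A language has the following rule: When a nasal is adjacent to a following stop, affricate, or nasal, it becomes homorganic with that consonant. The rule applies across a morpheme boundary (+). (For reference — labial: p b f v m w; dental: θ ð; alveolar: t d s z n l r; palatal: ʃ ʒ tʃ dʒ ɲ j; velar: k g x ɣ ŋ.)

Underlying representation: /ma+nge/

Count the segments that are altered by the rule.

/n/ before /g/ (velar) → [ŋ]
1 segment changes.

1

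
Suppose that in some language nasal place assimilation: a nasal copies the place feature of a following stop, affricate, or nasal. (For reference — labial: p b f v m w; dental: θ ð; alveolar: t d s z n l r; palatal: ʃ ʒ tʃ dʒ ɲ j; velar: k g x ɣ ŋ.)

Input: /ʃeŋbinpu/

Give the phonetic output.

/ŋ/ before /b/ (labial) → [m]
/n/ before /p/ (labial) → [m]

[ʃembimpu]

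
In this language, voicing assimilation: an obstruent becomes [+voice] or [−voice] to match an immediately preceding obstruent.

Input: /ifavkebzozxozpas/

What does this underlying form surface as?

/k/ after /v/ (voiced) → [g]
/x/ after /z/ (voiced) → [ɣ]
/p/ after /z/ (voiced) → [b]

[ifavgebzozɣozbas]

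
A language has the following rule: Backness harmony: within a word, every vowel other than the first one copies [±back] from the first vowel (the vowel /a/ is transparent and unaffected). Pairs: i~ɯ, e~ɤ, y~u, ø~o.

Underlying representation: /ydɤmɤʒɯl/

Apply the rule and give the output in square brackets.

/ɤ/ harmonizes with /y/ ([-back]) → [e]
/ɤ/ harmonizes with /y/ ([-back]) → [e]
/ɯ/ harmonizes with /y/ ([-back]) → [i]

[ydemeʒil]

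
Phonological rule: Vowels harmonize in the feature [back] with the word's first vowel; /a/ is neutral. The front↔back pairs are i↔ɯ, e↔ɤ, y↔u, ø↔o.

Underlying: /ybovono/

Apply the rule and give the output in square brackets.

/o/ harmonizes with /y/ ([-back]) → [ø]
/o/ harmonizes with /y/ ([-back]) → [ø]
/o/ harmonizes with /y/ ([-back]) → [ø]

[ybøvønø]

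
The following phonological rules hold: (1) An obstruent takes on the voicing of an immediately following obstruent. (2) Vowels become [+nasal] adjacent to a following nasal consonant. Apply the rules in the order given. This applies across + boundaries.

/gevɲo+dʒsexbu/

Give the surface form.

[gevɲo+tʃseɣbu]

Rule 1: /dʒ/ before /s/ (voiceless) → [tʃ]
Rule 1: /x/ before /b/ (voiced) → [ɣ]
After rule 1: gevɲo+tʃseɣbu
Rule 2: no segment meets the rule's conditions; no change.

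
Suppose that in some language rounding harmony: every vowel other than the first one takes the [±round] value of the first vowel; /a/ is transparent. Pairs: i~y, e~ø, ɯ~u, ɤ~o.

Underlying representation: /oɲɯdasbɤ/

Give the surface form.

[oɲudasbo]

/ɯ/ harmonizes with /o/ ([+round]) → [u]
/ɤ/ harmonizes with /o/ ([+round]) → [o]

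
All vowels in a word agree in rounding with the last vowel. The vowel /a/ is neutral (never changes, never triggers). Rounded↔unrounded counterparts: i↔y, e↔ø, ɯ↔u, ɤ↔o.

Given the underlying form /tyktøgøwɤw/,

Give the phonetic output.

/y/ harmonizes with /ɤ/ ([-round]) → [i]
/ø/ harmonizes with /ɤ/ ([-round]) → [e]
/ø/ harmonizes with /ɤ/ ([-round]) → [e]

[tiktegewɤw]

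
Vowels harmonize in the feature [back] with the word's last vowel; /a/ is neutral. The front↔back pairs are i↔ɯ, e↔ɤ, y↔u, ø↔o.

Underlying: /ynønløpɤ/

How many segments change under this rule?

/y/ harmonizes with /ɤ/ ([+back]) → [u]
/ø/ harmonizes with /ɤ/ ([+back]) → [o]
/ø/ harmonizes with /ɤ/ ([+back]) → [o]
3 segments change.

3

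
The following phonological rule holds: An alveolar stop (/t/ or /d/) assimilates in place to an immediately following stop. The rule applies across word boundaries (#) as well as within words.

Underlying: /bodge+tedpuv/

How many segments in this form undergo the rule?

2

/d/ before /g/ (velar) → [g]
/d/ before /p/ (labial) → [b]
2 segments change.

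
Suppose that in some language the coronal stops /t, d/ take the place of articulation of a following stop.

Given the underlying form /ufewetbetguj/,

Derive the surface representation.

[ufewepbekguj]

/t/ before /b/ (labial) → [p]
/t/ before /g/ (velar) → [k]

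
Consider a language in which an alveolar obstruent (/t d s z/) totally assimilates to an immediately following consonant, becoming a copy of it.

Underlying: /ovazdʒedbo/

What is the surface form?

/z/ before /dʒ/ → [dʒ] (total assimilation)
/d/ before /b/ → [b] (total assimilation)

[ovadʒdʒebbo]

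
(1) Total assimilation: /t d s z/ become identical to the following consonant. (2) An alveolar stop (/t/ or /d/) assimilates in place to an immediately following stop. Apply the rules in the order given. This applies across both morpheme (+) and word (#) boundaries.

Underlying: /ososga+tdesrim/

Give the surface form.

Rule 1: /s/ before /g/ → [g] (total assimilation)
Rule 1: /t/ before /d/ → [d] (total assimilation)
Rule 1: /s/ before /r/ → [r] (total assimilation)
After rule 1: osogga+dderrim
Rule 2: no segment meets the rule's conditions; no change.

[osogga+dderrim]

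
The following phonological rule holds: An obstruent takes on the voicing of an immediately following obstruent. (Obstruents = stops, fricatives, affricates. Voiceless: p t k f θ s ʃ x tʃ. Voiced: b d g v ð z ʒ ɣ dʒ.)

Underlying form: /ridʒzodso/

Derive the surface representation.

[ridʒzotso]

/d/ before /s/ (voiceless) → [t]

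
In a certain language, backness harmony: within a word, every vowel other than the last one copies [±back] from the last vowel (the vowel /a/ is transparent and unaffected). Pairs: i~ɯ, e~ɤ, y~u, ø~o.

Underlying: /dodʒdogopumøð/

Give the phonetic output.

/o/ harmonizes with /ø/ ([-back]) → [ø]
/o/ harmonizes with /ø/ ([-back]) → [ø]
/o/ harmonizes with /ø/ ([-back]) → [ø]
/u/ harmonizes with /ø/ ([-back]) → [y]

[dødʒdøgøpymøð]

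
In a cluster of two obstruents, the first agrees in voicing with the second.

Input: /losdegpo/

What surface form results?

[lozdekpo]

/s/ before /d/ (voiced) → [z]
/g/ before /p/ (voiceless) → [k]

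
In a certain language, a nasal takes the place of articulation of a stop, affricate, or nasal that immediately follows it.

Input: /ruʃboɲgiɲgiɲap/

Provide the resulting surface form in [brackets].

[ruʃboŋgiŋgiɲap]

/ɲ/ before /g/ (velar) → [ŋ]
/ɲ/ before /g/ (velar) → [ŋ]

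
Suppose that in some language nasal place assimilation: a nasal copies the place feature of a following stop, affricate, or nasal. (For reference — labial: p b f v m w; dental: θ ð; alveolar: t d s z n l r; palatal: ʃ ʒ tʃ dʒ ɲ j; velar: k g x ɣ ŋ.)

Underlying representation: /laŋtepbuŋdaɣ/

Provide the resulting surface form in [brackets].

/ŋ/ before /t/ (alveolar) → [n]
/ŋ/ before /d/ (alveolar) → [n]

[lantepbundaɣ]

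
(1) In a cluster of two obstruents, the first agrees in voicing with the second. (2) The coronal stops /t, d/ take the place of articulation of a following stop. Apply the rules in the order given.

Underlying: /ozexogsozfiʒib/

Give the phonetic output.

[ozexoksosfiʒib]

Rule 1: /g/ before /s/ (voiceless) → [k]
Rule 1: /z/ before /f/ (voiceless) → [s]
After rule 1: ozexoksosfiʒib
Rule 2: no segment meets the rule's conditions; no change.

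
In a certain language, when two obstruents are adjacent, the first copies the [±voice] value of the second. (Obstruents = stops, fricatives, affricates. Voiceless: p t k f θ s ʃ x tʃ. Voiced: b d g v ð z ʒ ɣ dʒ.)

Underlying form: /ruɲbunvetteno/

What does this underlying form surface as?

[ruɲbunvetteno]

no segment meets the rule's conditions; no change.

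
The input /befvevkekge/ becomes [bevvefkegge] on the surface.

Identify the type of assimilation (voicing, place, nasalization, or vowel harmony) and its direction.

voicing assimilation, regressive

/f/→[v] /v/→[f] /k/→[g].
Each target copies a feature from the following segment, so the direction is regressive.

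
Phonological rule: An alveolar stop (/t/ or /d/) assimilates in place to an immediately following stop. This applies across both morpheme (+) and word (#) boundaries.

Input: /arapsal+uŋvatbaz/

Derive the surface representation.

[arapsal+uŋvapbaz]

/t/ before /b/ (labial) → [p]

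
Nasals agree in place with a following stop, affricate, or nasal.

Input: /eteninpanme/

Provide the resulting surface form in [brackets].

[etenimpamme]

/n/ before /p/ (labial) → [m]
/n/ before /m/ (labial) → [m]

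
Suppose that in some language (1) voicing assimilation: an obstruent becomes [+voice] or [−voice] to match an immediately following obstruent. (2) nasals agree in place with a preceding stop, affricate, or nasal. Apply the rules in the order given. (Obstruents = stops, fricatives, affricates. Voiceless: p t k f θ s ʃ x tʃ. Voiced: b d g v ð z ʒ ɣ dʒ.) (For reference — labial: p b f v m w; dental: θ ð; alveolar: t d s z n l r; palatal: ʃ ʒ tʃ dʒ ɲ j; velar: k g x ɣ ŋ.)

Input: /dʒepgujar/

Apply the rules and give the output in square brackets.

[dʒebgujar]

Rule 1: /p/ before /g/ (voiced) → [b]
After rule 1: dʒebgujar
Rule 2: no segment meets the rule's conditions; no change.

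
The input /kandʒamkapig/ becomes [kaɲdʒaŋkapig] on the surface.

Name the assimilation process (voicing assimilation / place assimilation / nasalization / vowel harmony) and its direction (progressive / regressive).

/n/→[ɲ] /m/→[ŋ].
Each target copies a feature from the following segment, so the direction is regressive.

place assimilation, regressive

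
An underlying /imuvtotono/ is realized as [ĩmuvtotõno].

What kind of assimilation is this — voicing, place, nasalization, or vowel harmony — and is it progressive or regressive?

nasalization, regressive

/i/→[ĩ] /o/→[õ].
Each target copies a feature from the following segment, so the direction is regressive.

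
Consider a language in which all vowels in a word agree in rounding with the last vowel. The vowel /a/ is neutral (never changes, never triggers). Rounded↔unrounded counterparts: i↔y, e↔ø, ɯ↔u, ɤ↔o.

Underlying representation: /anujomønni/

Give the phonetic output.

[anɯjɤmenni]

/u/ harmonizes with /i/ ([-round]) → [ɯ]
/o/ harmonizes with /i/ ([-round]) → [ɤ]
/ø/ harmonizes with /i/ ([-round]) → [e]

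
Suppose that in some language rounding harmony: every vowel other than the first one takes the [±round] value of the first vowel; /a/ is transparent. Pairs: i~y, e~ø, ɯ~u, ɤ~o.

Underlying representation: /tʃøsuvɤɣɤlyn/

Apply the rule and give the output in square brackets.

[tʃøsuvoɣolyn]

/ɤ/ harmonizes with /ø/ ([+round]) → [o]
/ɤ/ harmonizes with /ø/ ([+round]) → [o]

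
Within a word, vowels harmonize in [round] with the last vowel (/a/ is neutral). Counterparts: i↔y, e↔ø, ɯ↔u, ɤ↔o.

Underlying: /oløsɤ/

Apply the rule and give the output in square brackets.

[ɤlesɤ]

/o/ harmonizes with /ɤ/ ([-round]) → [ɤ]
/ø/ harmonizes with /ɤ/ ([-round]) → [e]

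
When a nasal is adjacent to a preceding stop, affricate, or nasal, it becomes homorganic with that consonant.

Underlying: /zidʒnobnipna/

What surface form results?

/n/ after /dʒ/ (palatal) → [ɲ]
/n/ after /b/ (labial) → [m]
/n/ after /p/ (labial) → [m]

[zidʒɲobmipma]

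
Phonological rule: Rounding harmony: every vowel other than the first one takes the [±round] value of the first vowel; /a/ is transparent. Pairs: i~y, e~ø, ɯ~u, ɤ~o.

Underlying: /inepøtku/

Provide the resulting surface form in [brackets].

[inepetkɯ]

/ø/ harmonizes with /i/ ([-round]) → [e]
/u/ harmonizes with /i/ ([-round]) → [ɯ]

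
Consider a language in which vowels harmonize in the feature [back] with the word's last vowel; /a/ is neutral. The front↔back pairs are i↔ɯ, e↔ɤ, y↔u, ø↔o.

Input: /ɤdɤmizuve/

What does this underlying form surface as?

[edemizyve]

/ɤ/ harmonizes with /e/ ([-back]) → [e]
/ɤ/ harmonizes with /e/ ([-back]) → [e]
/u/ harmonizes with /e/ ([-back]) → [y]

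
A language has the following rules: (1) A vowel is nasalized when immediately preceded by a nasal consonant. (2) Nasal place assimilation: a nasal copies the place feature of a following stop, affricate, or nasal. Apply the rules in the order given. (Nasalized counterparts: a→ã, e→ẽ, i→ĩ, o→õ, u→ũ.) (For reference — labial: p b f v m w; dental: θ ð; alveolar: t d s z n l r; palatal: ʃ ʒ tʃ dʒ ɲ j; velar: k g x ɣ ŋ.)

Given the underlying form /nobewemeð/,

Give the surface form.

[nõbewemẽð]

Rule 1: /o/ after nasal /n/ → [õ]
Rule 1: /e/ after nasal /m/ → [ẽ]
After rule 1: nõbewemẽð
Rule 2: no segment meets the rule's conditions; no change.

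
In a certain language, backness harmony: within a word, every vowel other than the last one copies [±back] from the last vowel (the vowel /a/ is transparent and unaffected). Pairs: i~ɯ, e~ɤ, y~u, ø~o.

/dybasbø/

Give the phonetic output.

no segment meets the rule's conditions; no change.

[dybasbø]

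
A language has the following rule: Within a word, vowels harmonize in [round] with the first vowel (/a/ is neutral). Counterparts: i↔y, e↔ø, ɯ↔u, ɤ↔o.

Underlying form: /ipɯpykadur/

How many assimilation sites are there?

/y/ harmonizes with /i/ ([-round]) → [i]
/u/ harmonizes with /i/ ([-round]) → [ɯ]
2 segments change.

2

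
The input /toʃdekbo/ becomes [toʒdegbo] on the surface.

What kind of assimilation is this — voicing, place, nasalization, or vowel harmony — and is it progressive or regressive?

/ʃ/→[ʒ] /k/→[g].
Each target copies a feature from the following segment, so the direction is regressive.

voicing assimilation, regressive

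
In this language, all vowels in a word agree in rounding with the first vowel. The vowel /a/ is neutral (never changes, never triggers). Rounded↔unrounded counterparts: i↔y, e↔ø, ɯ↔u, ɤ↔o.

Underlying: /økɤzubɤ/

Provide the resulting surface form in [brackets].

/ɤ/ harmonizes with /ø/ ([+round]) → [o]
/ɤ/ harmonizes with /ø/ ([+round]) → [o]

[økozubo]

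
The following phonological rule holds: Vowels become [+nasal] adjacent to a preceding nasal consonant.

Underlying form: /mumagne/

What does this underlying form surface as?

[mũmãgnẽ]

/u/ after nasal /m/ → [ũ]
/a/ after nasal /m/ → [ã]
/e/ after nasal /n/ → [ẽ]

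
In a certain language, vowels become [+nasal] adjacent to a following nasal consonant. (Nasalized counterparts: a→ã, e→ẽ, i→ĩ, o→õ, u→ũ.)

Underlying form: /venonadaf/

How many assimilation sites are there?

/e/ before nasal /n/ → [ẽ]
/o/ before nasal /n/ → [õ]
2 segments change.

2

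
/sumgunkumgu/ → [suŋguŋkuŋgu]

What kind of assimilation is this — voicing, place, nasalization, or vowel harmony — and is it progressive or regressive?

/m/→[ŋ] /n/→[ŋ] /m/→[ŋ].
Each target copies a feature from the following segment, so the direction is regressive.

place assimilation, regressive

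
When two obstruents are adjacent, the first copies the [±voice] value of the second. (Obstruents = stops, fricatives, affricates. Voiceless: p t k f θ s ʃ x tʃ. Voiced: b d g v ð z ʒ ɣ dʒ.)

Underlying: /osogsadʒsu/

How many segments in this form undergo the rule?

2

/g/ before /s/ (voiceless) → [k]
/dʒ/ before /s/ (voiceless) → [tʃ]
2 segments change.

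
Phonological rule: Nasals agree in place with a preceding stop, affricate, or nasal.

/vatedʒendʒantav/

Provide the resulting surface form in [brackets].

no segment meets the rule's conditions; no change.

[vatedʒendʒantav]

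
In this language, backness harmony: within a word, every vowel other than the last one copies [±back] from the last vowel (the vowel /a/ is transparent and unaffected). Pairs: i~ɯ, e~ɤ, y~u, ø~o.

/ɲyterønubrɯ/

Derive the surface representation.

[ɲutɤronubrɯ]

/y/ harmonizes with /ɯ/ ([+back]) → [u]
/e/ harmonizes with /ɯ/ ([+back]) → [ɤ]
/ø/ harmonizes with /ɯ/ ([+back]) → [o]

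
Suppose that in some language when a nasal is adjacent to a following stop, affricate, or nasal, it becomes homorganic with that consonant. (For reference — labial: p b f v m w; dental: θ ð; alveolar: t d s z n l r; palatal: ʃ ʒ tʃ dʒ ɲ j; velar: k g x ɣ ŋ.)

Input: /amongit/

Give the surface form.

/n/ before /g/ (velar) → [ŋ]

[amoŋgit]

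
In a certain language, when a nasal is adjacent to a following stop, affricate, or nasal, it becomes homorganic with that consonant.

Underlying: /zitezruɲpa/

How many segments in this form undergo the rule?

/ɲ/ before /p/ (labial) → [m]
1 segment changes.

1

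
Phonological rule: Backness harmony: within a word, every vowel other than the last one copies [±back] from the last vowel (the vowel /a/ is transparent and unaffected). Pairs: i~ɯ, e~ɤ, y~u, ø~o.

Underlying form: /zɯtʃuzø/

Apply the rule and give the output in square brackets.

[zitʃyzø]

/ɯ/ harmonizes with /ø/ ([-back]) → [i]
/u/ harmonizes with /ø/ ([-back]) → [y]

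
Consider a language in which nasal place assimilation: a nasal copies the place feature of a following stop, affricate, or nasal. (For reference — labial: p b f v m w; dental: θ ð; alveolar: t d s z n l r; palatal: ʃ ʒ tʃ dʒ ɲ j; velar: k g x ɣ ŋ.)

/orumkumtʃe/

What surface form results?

/m/ before /k/ (velar) → [ŋ]
/m/ before /tʃ/ (palatal) → [ɲ]

[oruŋkuɲtʃe]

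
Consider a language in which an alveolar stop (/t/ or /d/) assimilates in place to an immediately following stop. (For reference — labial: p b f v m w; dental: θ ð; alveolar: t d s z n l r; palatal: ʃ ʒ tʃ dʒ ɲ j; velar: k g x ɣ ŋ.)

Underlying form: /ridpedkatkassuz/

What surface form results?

/d/ before /p/ (labial) → [b]
/d/ before /k/ (velar) → [g]
/t/ before /k/ (velar) → [k]

[ribpegkakkassuz]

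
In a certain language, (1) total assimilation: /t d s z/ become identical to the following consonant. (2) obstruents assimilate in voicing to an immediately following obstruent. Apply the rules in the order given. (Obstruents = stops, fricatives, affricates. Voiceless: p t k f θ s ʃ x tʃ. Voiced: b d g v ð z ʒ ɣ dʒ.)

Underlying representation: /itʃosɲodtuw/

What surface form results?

Rule 1: /s/ before /ɲ/ → [ɲ] (total assimilation)
Rule 1: /d/ before /t/ → [t] (total assimilation)
After rule 1: itʃoɲɲottuw
Rule 2: no segment meets the rule's conditions; no change.

[itʃoɲɲottuw]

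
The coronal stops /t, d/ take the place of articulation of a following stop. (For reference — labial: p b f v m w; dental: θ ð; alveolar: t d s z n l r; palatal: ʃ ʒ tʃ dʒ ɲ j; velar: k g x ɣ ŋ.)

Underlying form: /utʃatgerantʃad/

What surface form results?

/t/ before /g/ (velar) → [k]

[utʃakgerantʃad]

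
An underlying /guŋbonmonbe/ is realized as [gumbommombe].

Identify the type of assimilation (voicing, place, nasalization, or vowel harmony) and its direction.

/ŋ/→[m] /n/→[m] /n/→[m].
Each target copies a feature from the following segment, so the direction is regressive.

place assimilation, regressive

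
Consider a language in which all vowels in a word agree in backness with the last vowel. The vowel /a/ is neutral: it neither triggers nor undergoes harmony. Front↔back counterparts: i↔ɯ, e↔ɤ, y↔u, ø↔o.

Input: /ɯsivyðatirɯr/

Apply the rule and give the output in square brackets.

/i/ harmonizes with /ɯ/ ([+back]) → [ɯ]
/y/ harmonizes with /ɯ/ ([+back]) → [u]
/i/ harmonizes with /ɯ/ ([+back]) → [ɯ]

[ɯsɯvuðatɯrɯr]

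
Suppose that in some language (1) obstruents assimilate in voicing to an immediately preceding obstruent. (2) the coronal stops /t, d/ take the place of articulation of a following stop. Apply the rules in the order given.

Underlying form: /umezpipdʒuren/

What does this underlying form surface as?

[umezbiptʃuren]

Rule 1: /p/ after /z/ (voiced) → [b]
Rule 1: /dʒ/ after /p/ (voiceless) → [tʃ]
After rule 1: umezbiptʃuren
Rule 2: no segment meets the rule's conditions; no change.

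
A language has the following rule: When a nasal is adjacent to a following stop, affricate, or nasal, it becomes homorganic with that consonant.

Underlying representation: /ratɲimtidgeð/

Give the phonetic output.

[ratɲintidgeð]

/m/ before /t/ (alveolar) → [n]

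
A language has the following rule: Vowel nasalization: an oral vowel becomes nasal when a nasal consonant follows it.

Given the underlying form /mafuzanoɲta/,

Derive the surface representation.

/a/ before nasal /n/ → [ã]
/o/ before nasal /ɲ/ → [õ]

[mafuzãnõɲta]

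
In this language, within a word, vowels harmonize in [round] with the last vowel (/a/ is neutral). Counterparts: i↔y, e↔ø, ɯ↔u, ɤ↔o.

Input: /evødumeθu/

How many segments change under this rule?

/e/ harmonizes with /u/ ([+round]) → [ø]
/e/ harmonizes with /u/ ([+round]) → [ø]
2 segments change.

2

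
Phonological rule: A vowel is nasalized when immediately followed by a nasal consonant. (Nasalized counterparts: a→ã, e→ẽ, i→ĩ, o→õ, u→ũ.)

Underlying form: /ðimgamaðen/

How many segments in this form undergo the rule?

3

/i/ before nasal /m/ → [ĩ]
/a/ before nasal /m/ → [ã]
/e/ before nasal /n/ → [ẽ]
3 segments change.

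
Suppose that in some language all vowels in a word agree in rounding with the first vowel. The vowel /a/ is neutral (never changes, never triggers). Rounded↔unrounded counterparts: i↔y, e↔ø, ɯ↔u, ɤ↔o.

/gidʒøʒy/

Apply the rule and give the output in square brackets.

[gidʒeʒi]

/ø/ harmonizes with /i/ ([-round]) → [e]
/y/ harmonizes with /i/ ([-round]) → [i]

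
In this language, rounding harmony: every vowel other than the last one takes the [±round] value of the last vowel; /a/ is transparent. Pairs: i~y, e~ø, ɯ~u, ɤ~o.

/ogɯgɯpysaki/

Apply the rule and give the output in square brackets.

/o/ harmonizes with /i/ ([-round]) → [ɤ]
/y/ harmonizes with /i/ ([-round]) → [i]

[ɤgɯgɯpisaki]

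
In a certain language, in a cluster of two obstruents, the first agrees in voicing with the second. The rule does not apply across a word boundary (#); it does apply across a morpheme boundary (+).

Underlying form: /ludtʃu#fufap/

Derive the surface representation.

[luttʃu#fufap]

/d/ before /tʃ/ (voiceless) → [t]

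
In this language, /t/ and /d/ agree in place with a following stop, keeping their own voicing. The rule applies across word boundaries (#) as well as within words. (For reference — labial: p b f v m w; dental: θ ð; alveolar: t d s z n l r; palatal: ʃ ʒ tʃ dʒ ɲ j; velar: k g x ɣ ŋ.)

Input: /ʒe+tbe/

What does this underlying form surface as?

[ʒe+pbe]

/t/ before /b/ (labial) → [p]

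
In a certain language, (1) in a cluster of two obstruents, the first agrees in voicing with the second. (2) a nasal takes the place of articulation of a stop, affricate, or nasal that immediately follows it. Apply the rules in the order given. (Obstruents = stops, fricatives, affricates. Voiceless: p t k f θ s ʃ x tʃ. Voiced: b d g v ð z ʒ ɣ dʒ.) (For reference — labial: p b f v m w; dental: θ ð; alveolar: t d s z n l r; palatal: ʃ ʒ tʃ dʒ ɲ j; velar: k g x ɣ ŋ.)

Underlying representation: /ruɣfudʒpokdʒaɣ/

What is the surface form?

[ruxfutʃpogdʒaɣ]

Rule 1: /ɣ/ before /f/ (voiceless) → [x]
Rule 1: /dʒ/ before /p/ (voiceless) → [tʃ]
Rule 1: /k/ before /dʒ/ (voiced) → [g]
After rule 1: ruxfutʃpogdʒaɣ
Rule 2: no segment meets the rule's conditions; no change.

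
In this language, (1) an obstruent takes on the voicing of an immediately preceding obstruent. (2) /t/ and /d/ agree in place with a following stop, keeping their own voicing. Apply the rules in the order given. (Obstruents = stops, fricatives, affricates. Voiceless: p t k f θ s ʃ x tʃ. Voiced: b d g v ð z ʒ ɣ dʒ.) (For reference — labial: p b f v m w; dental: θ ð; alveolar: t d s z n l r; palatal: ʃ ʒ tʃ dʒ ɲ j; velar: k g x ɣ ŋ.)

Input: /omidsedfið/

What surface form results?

[omidzedvið]

Rule 1: /s/ after /d/ (voiced) → [z]
Rule 1: /f/ after /d/ (voiced) → [v]
After rule 1: omidzedvið
Rule 2: no segment meets the rule's conditions; no change.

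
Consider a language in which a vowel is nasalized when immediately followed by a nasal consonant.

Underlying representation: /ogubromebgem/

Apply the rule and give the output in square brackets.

/o/ before nasal /m/ → [õ]
/e/ before nasal /m/ → [ẽ]

[ogubrõmebgẽm]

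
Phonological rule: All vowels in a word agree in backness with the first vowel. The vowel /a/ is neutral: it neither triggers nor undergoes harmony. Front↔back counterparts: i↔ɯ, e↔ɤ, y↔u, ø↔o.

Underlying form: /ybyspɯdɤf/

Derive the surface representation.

[ybyspidef]

/ɯ/ harmonizes with /y/ ([-back]) → [i]
/ɤ/ harmonizes with /y/ ([-back]) → [e]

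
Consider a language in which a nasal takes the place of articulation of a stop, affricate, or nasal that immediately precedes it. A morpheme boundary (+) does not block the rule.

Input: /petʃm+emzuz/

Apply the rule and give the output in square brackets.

[petʃɲ+emzuz]

/m/ after /tʃ/ (palatal) → [ɲ]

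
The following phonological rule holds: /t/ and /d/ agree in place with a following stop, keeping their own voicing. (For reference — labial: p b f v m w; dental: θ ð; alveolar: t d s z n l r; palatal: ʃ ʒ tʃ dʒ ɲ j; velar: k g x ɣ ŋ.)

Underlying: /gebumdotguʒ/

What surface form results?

/t/ before /g/ (velar) → [k]

[gebumdokguʒ]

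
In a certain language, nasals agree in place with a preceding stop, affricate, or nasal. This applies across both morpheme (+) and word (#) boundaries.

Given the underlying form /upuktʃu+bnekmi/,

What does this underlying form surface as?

[upuktʃu+bmekŋi]

/n/ after /b/ (labial) → [m]
/m/ after /k/ (velar) → [ŋ]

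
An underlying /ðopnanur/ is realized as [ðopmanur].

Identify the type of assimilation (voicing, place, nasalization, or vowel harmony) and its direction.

place assimilation, progressive

/n/→[m].
Each target copies a feature from the preceding segment, so the direction is progressive.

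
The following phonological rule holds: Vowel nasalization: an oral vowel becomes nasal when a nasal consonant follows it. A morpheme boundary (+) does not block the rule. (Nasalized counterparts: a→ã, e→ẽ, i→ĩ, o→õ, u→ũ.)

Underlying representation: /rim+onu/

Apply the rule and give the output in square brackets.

/i/ before nasal /m/ → [ĩ]
/o/ before nasal /n/ → [õ]

[rĩm+õnu]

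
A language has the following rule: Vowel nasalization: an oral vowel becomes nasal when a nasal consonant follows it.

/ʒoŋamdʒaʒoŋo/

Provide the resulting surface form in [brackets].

[ʒõŋãmdʒaʒõŋo]

/o/ before nasal /ŋ/ → [õ]
/a/ before nasal /m/ → [ã]
/o/ before nasal /ŋ/ → [õ]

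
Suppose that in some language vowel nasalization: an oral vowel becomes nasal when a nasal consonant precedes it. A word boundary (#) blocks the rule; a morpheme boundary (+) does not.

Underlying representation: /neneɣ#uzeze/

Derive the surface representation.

/e/ after nasal /n/ → [ẽ]
/e/ after nasal /n/ → [ẽ]

[nẽnẽɣ#uzeze]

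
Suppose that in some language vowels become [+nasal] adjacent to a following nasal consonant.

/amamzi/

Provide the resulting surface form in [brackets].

[ãmãmzi]

/a/ before nasal /m/ → [ã]
/a/ before nasal /m/ → [ã]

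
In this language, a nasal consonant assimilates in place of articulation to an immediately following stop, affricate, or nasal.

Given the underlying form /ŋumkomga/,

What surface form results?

[ŋuŋkoŋga]

/m/ before /k/ (velar) → [ŋ]
/m/ before /g/ (velar) → [ŋ]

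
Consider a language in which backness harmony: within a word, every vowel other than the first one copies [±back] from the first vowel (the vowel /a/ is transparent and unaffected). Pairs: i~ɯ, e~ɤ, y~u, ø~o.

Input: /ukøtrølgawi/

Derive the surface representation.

[ukotrolgawɯ]

/ø/ harmonizes with /u/ ([+back]) → [o]
/ø/ harmonizes with /u/ ([+back]) → [o]
/i/ harmonizes with /u/ ([+back]) → [ɯ]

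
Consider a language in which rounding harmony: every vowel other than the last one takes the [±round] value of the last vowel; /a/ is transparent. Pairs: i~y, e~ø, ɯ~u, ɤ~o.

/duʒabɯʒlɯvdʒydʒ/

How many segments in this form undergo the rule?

2

/ɯ/ harmonizes with /y/ ([+round]) → [u]
/ɯ/ harmonizes with /y/ ([+round]) → [u]
2 segments change.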